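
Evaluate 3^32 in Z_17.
Using Fermat: 3^{16} ≡ 1 (mod 17). 32 ≡ 0 (mod 16). So 3^{32} ≡ 3^{0} ≡ 1 (mod 17)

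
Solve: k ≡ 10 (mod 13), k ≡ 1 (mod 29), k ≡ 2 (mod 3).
M = 13 × 29 × 3 = 1131. M₁ = 87, y₁ ≡ 3 (mod 13). M₂ = 39, y₂ ≡ 3 (mod 29). M₃ = 377, y₃ ≡ 2 (mod 3). k = 10×87×3 + 1×39×3 + 2×377×2 ≡ 842 (mod 1131)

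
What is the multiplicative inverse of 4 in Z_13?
10

Using Extended Euclidean Algorithm:
gcd(4, 13) = 1
Bezout coefficients: 4 × -3 + 13 × 1 = 1
So 4 × -3 ≡ 1 (mod 13)
The inverse is -3 mod 13 = 10
Verification: 4 × 10 = 40 = 3 × 13 + 1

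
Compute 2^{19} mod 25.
13

Using successive squaring:
Binary expansion of 19: 10011
Powers of 2 mod 25 (each is the square of the previous):
  2^1 ≡ 2 (mod 25)
  2^2 ≡ 2² = 4 ≡ 4 (mod 25)
  2^4 ≡ 4² = 16 ≡ 16 (mod 25)
  2^8 ≡ 16² = 256 ≡ 6 (mod 25)
  2^16 ≡ 6² = 36 ≡ 11 (mod 25)
19 = 16 + 2 + 1, so 2^19 = 2^16 × 2^2 × 2^1 ≡ 11 × 4 × 2 (mod 25)
Multiplying step by step:
  11 × 4 = 44 ≡ 19 (mod 25)
  19 × 2 = 38 ≡ 13 (mod 25)
Result: 2^19 ≡ 13 (mod 25)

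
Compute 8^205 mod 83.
Using Fermat: 8^{82} ≡ 1 (mod 83). 205 ≡ 41 (mod 82). So 8^{205} ≡ 8^{41} ≡ 82 (mod 83)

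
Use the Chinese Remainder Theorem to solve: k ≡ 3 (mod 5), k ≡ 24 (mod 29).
M = 5 × 29 = 145. M₁ = 29, y₁ ≡ 4 (mod 5). M₂ = 5, y₂ ≡ 6 (mod 29). k = 3×29×4 + 24×5×6 ≡ 53 (mod 145)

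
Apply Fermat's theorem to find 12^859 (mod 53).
By Fermat: 12^{52} ≡ 1 (mod 53). 859 ≡ 27 (mod 52). So 12^{859} ≡ 12^{27} ≡ 41 (mod 53)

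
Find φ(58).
28

Prime factorization: 58 = 2 × 29
Using the formula φ(n) = n × Π(1 - 1/p) for each prime factor p:
φ(58) = 58 × (1 - 1/2) × (1 - 1/29)
φ(58) = 28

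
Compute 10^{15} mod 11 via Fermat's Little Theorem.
10

By Fermat's Little Theorem, a^(p-1) ≡ 1 (mod p) for prime p and gcd(a, p) = 1
Here p = 11, so 10^10 ≡ 1 (mod 11)
We can reduce the exponent: 15 mod 10 = 5
So 10^15 ≡ 10^5 (mod 11)
Computing: 10^5 mod 11 = 10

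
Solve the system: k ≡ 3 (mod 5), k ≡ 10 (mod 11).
M = 5 × 11 = 55. M₁ = 11, y₁ ≡ 1 (mod 5). M₂ = 5, y₂ ≡ 9 (mod 11). k = 3×11×1 + 10×5×9 ≡ 43 (mod 55)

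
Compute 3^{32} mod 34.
1

Using successive squaring:
Binary expansion of 32: 100000
Powers of 3 mod 34 (each is the square of the previous):
  3^1 ≡ 3 (mod 34)
  3^2 ≡ 3² = 9 ≡ 9 (mod 34)
  3^4 ≡ 9² = 81 ≡ 13 (mod 34)
  3^8 ≡ 13² = 169 ≡ 33 (mod 34)
  3^16 ≡ 33² = 1089 ≡ 1 (mod 34)
  3^32 ≡ 1² = 1 ≡ 1 (mod 34)
32 is a power of 2, so 3^32 is the last square: ≡ 1 (mod 34)
Result: 3^32 ≡ 1 (mod 34)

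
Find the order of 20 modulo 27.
Powers of 20 mod 27: 20^1≡20, 20^2≡22, 20^3≡8, 20^4≡25, 20^5≡14, 20^6≡10, 20^7≡11, 20^8≡4, 20^9≡26, 20^10≡7, 20^11≡5, 20^12≡19, 20^13≡2, 20^14≡13, 20^15≡17, 20^16≡16, 20^17≡23, 20^18≡1. Order = 18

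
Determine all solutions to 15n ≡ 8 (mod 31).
15

Since gcd(15, 31) = 1 divides 8, a solution exists.
Multiply both sides by the inverse of 15 mod 31:
  15^(-1) mod 31 = 29
  x ≡ 29 × 8 ≡ 232 ≡ 15 (mod 31)
Verification: 15 × 15 = 225 = 7 × 31 + 8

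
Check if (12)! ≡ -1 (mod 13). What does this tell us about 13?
(12)! mod 13 = 12. Since this equals -1 (mod 13), Wilson confirms 13 is prime.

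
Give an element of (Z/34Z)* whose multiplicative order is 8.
9 has order 8 mod 34 since 9^{8} ≡ 1 (mod 34) and no smaller power works.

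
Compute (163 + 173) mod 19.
13

(163 + 173) = 336
336 mod 19 = 13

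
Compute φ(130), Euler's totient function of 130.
48

Prime factorization: 130 = 2 × 5 × 13
Using the formula φ(n) = n × Π(1 - 1/p) for each prime factor p:
φ(130) = 130 × (1 - 1/2) × (1 - 1/5) × (1 - 1/13)
φ(130) = 48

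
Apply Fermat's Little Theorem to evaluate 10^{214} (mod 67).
39

By Fermat's Little Theorem, a^(p-1) ≡ 1 (mod p) for prime p and gcd(a, p) = 1
Here p = 67, so 10^66 ≡ 1 (mod 67)
We can reduce the exponent: 214 mod 66 = 16
So 10^214 ≡ 10^16 (mod 67)
Computing: 10^16 mod 67 = 39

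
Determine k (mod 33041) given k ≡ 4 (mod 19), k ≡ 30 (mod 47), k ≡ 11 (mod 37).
18548

Using the Chinese Remainder Theorem:
M = product of moduli = 33041
For equation 1: M_1 = 1739, 1739 ≡ 10 (mod 19), inverse of 1739 mod 19 is 2 (check: 10 × 2 = 20 ≡ 1 (mod 19))
For equation 2: M_2 = 703, 703 ≡ 45 (mod 47), inverse of 703 mod 47 is 23 (check: 45 × 23 = 1035 ≡ 1 (mod 47))
For equation 3: M_3 = 893, 893 ≡ 5 (mod 37), inverse of 893 mod 37 is 15 (check: 5 × 15 = 75 ≡ 1 (mod 37))
Combine: k ≡ Σ r_i×M_i×(M_i⁻¹ mod m_i) = 4×1739×2 + 30×703×23 + 11×893×15 = 13912 + 485070 + 147345 = 646327
646327 mod 33041 = 18548
k ≡ 18548 (mod 33041)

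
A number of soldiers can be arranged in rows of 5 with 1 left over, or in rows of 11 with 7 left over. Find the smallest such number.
M = 5 × 11 = 55. M₁ = 11, y₁ ≡ 1 (mod 5). M₂ = 5, y₂ ≡ 9 (mod 11). y = 1×11×1 + 7×5×9 ≡ 51 (mod 55). The smallest positive such number is 51.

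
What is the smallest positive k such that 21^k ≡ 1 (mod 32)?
Powers of 21 mod 32: 21^1≡21, 21^2≡25, 21^3≡13, 21^4≡17, 21^5≡5, 21^6≡9, 21^7≡29, 21^8≡1. Order = 8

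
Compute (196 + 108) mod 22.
18

(196 + 108) = 304
304 mod 22 = 18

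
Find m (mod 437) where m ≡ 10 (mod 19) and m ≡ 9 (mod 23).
M = 19 × 23 = 437. M₁ = 23, y₁ ≡ 5 (mod 19). M₂ = 19, y₂ ≡ 17 (mod 23). m = 10×23×5 + 9×19×17 ≡ 124 (mod 437)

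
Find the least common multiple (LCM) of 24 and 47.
1128

First find GCD(24, 47) using the Euclidean algorithm:
24 = 0 × 47 + 24
47 = 1 × 24 + 23
24 = 1 × 23 + 1
23 = 23 × 1 + 0
GCD(24, 47) = 1

LCM formula: LCM(a, b) = (a × b) / GCD(a, b)
LCM(24, 47) = (24 × 47) / 1
LCM(24, 47) = 1128 / 1
LCM(24, 47) = 1128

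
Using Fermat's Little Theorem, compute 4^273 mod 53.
By Fermat: 4^{52} ≡ 1 (mod 53). 273 ≡ 13 (mod 52). So 4^{273} ≡ 4^{13} ≡ 52 (mod 53)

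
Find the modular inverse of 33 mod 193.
33^(-1) ≡ 117 (mod 193). Verification: 33 × 117 = 3861 ≡ 1 (mod 193)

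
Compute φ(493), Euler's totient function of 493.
448

Prime factorization: 493 = 17 × 29
Using the formula φ(n) = n × Π(1 - 1/p) for each prime factor p:
φ(493) = 493 × (1 - 1/17) × (1 - 1/29)
φ(493) = 448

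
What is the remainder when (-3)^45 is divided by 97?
Using repeated squaring. (-3) ≡ 94 (mod 97). 45 = 32 + 8 + 4 + 1 (binary 101101). Repeated squaring mod 97: 94^1 ≡ 94; 94^2 ≡ 94² = 8836 ≡ 9; 94^4 ≡ 9² = 81 ≡ 81; 94^8 ≡ 81² = 6561 ≡ 62; 94^16 ≡ 62² = 3844 ≡ 61; 94^32 ≡ 61² = 3721 ≡ 35. Multiply: (-3)^45 ≡ 94^32 × 94^8 × 94^4 × 94^1 ≡ 35 × 62 × 81 × 94 (mod 97): 35 × 62 = 2170 ≡ 36; 36 × 81 = 2916 ≡ 6; 6 × 94 = 564 ≡ 79. So (-3)^45 ≡ 79 (mod 97).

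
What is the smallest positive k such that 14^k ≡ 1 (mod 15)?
Powers of 14 mod 15: 14^1≡14, 14^2≡1. Order = 2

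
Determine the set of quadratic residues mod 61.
QRs mod 61: {1, 3, 4, 5, 9, 12, 13, 14, 15, 16, 19, 20, 22, 25, 27, 34, 36, 39, 41, 42, 45, 46, 47, 48, 49, 52, 56, 57, 58, 60}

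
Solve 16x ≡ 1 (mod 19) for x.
16^(-1) ≡ 6 (mod 19). Verification: 16 × 6 = 96 ≡ 1 (mod 19)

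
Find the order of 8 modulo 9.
Powers of 8 mod 9: 8^1≡8, 8^2≡1. Order = 2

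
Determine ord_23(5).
Powers of 5 mod 23: 5^1≡5, 5^2≡2, 5^3≡10, 5^4≡4, 5^5≡20, 5^6≡8, 5^7≡17, 5^8≡16, 5^9≡11, 5^10≡9, 5^11≡22, 5^12≡18, 5^13≡21, 5^14≡13, 5^15≡19, 5^16≡3, 5^17≡15, 5^18≡6, 5^19≡7, 5^20≡12, 5^21≡14, 5^22≡1. Order = 22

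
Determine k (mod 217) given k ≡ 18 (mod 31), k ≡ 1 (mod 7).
204

Using the Chinese Remainder Theorem:
M = product of moduli = 217
For equation 1: M_1 = 7, 7 ≡ 7 (mod 31), inverse of 7 mod 31 is 9 (check: 7 × 9 = 63 ≡ 1 (mod 31))
For equation 2: M_2 = 31, 31 ≡ 3 (mod 7), inverse of 31 mod 7 is 5 (check: 3 × 5 = 15 ≡ 1 (mod 7))
Combine: k ≡ Σ r_i×M_i×(M_i⁻¹ mod m_i) = 18×7×9 + 1×31×5 = 1134 + 155 = 1289
1289 mod 217 = 204
k ≡ 204 (mod 217)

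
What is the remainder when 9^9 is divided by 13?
9 = 8 + 1 (binary 1001). Repeated squaring mod 13: 9^1 ≡ 9; 9^2 ≡ 9² = 81 ≡ 3; 9^4 ≡ 3² = 9 ≡ 9; 9^8 ≡ 9² = 81 ≡ 3. Multiply: 9^9 = 9^8 × 9^1 ≡ 3 × 9 (mod 13): 3 × 9 = 27 ≡ 1. So 9^9 ≡ 1 (mod 13).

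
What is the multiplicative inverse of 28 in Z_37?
4

Using Extended Euclidean Algorithm:
gcd(28, 37) = 1
Bezout coefficients: 28 × 4 + 37 × -3 = 1
So 28 × 4 ≡ 1 (mod 37)
The inverse is 4 mod 37 = 4
Verification: 28 × 4 = 112 = 3 × 37 + 1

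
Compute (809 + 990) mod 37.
23

(809 + 990) = 1799
1799 mod 37 = 23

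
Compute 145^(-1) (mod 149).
145^(-1) ≡ 37 (mod 149). Verification: 145 × 37 = 5365 ≡ 1 (mod 149)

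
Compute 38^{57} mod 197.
66

Using successive squaring:
Binary expansion of 57: 111001
Powers of 38 mod 197 (each is the square of the previous):
  38^1 ≡ 38 (mod 197)
  38^2 ≡ 38² = 1444 ≡ 65 (mod 197)
  38^4 ≡ 65² = 4225 ≡ 88 (mod 197)
  38^8 ≡ 88² = 7744 ≡ 61 (mod 197)
  38^16 ≡ 61² = 3721 ≡ 175 (mod 197)
  38^32 ≡ 175² = 30625 ≡ 90 (mod 197)
57 = 32 + 16 + 8 + 1, so 38^57 = 38^32 × 38^16 × 38^8 × 38^1 ≡ 90 × 175 × 61 × 38 (mod 197)
Multiplying step by step:
  90 × 175 = 15750 ≡ 187 (mod 197)
  187 × 61 = 11407 ≡ 178 (mod 197)
  178 × 38 = 6764 ≡ 66 (mod 197)
Result: 38^57 ≡ 66 (mod 197)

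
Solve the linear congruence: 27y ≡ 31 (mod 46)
25

Since gcd(27, 46) = 1 divides 31, a solution exists.
Multiply both sides by the inverse of 27 mod 46:
  27^(-1) mod 46 = 29
  x ≡ 29 × 31 ≡ 899 ≡ 25 (mod 46)
Verification: 27 × 25 = 675 = 14 × 46 + 31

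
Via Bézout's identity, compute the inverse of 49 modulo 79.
Extended GCD: 49(-29) + 79(18) = 1. So 49^(-1) ≡ 50 ≡ 50 (mod 79). Verify: 49 × 50 = 2450 ≡ 1 (mod 79)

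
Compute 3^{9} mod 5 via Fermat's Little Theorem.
3

By Fermat's Little Theorem, a^(p-1) ≡ 1 (mod p) for prime p and gcd(a, p) = 1
Here p = 5, so 3^4 ≡ 1 (mod 5)
We can reduce the exponent: 9 mod 4 = 1
So 3^9 ≡ 3^1 (mod 5)
Computing: 3^1 mod 5 = 3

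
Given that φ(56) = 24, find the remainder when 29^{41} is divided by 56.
By Euler: 29^{24} ≡ 1 (mod 56) since gcd(29, 56) = 1. 41 = 1×24 + 17. So 29^{41} ≡ 29^{17} ≡ 29 (mod 56)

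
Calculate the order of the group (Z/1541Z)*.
1452

Prime factorization: 1541 = 23 × 67
Using the formula φ(n) = n × Π(1 - 1/p) for each prime factor p:
φ(1541) = 1541 × (1 - 1/23) × (1 - 1/67)
φ(1541) = 1452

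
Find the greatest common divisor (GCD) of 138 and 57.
3

Using the Euclidean algorithm:
138 = 2 × 57 + 24
57 = 2 × 24 + 9
24 = 2 × 9 + 6
9 = 1 × 6 + 3
6 = 2 × 3 + 0

GCD(138, 57) = 3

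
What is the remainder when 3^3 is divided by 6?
3 = 2 + 1 (binary 11). Repeated squaring mod 6: 3^1 ≡ 3; 3^2 ≡ 3² = 9 ≡ 3. Multiply: 3^3 = 3^2 × 3^1 ≡ 3 × 3 (mod 6): 3 × 3 = 9 ≡ 3. So 3^3 ≡ 3 (mod 6).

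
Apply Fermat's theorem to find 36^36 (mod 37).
By Fermat's Little Theorem, 36^{36} ≡ 1 (mod 37) since 37 is prime and gcd(36, 37) = 1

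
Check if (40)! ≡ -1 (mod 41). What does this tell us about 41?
(40)! mod 41 = 40. Since this equals -1 (mod 41), Wilson confirms 41 is prime.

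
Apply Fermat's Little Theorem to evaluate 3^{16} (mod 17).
1

By Fermat's Little Theorem, a^(p-1) ≡ 1 (mod p) for prime p and gcd(a, p) = 1
Here p = 17, so 3^16 ≡ 1 (mod 17)
We can reduce the exponent: 16 mod 16 = 0
So 3^16 ≡ 3^0 (mod 17)
Computing: 3^0 mod 17 = 1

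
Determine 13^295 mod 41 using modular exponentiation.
Using Fermat: 13^{40} ≡ 1 (mod 41). 295 ≡ 15 (mod 40). So 13^{295} ≡ 13^{15} ≡ 14 (mod 41)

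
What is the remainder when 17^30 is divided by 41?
Using repeated squaring. 30 = 16 + 8 + 4 + 2 (binary 11110). Repeated squaring mod 41: 17^1 ≡ 17; 17^2 ≡ 17² = 289 ≡ 2; 17^4 ≡ 2² = 4 ≡ 4; 17^8 ≡ 4² = 16 ≡ 16; 17^16 ≡ 16² = 256 ≡ 10. Multiply: 17^30 = 17^16 × 17^8 × 17^4 × 17^2 ≡ 10 × 16 × 4 × 2 (mod 41): 10 × 16 = 160 ≡ 37; 37 × 4 = 148 ≡ 25; 25 × 2 = 50 ≡ 9. So 17^30 ≡ 9 (mod 41).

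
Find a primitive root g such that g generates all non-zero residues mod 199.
p - 1 = 198 has prime divisors 2, 3, 11. h is a primitive root mod 199 iff h^(198/q) ≢ 1 (mod 199) for each such q.
h = 2: 2^99 ≡ 1, 2^66 ≡ 106, 2^18 ≡ 61 (mod 199); 2^99 ≡ 1, so not a primitive root.
h = 3: 3^99 ≡ 198, 3^66 ≡ 106, 3^18 ≡ 125 (mod 199); none is 1, so 3 has order 198 and is a primitive root.
The smallest primitive root mod 199 is g = 3.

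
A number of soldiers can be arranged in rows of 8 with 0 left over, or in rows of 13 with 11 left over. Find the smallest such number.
M = 8 × 13 = 104. M₁ = 13, y₁ ≡ 5 (mod 8). M₂ = 8, y₂ ≡ 5 (mod 13). k = 0×13×5 + 11×8×5 ≡ 24 (mod 104). The smallest positive such number is 24.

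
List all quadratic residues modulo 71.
QRs mod 71: {1, 2, 3, 4, 5, 6, 8, 9, 10, 12, 15, 16, 18, 19, 20, 24, 25, 27, 29, 30, 32, 36, 37, 38, 40, 43, 45, 48, 49, 50, 54, 57, 58, 60, 64}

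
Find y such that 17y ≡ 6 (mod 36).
30

Since gcd(17, 36) = 1 divides 6, a solution exists.
Multiply both sides by the inverse of 17 mod 36:
  17^(-1) mod 36 = 17
  x ≡ 17 × 6 ≡ 102 ≡ 30 (mod 36)
Verification: 17 × 30 = 510 = 14 × 36 + 6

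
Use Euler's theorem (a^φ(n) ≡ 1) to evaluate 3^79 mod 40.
By Euler: 3^{16} ≡ 1 (mod 40) since gcd(3, 40) = 1. 79 = 4×16 + 15. So 3^{79} ≡ 3^{15} ≡ 27 (mod 40)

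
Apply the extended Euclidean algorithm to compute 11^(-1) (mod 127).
Extended GCD: 11(-23) + 127(2) = 1. So 11^(-1) ≡ 104 ≡ 104 (mod 127). Verify: 11 × 104 = 1144 ≡ 1 (mod 127)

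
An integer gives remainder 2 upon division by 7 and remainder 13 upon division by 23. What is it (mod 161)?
M = 7 × 23 = 161. M₁ = 23, y₁ ≡ 4 (mod 7). M₂ = 7, y₂ ≡ 10 (mod 23). k = 2×23×4 + 13×7×10 ≡ 128 (mod 161). The smallest positive such number is 128.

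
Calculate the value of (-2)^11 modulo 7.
Using Fermat: (-2)^{6} ≡ 1 (mod 7). 11 ≡ 5 (mod 6). So (-2)^{11} ≡ (-2)^{5} ≡ 3 (mod 7)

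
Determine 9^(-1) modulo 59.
9^(-1) ≡ 46 (mod 59). Verification: 9 × 46 = 414 ≡ 1 (mod 59)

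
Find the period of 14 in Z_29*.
Powers of 14 mod 29: 14^1≡14, 14^2≡22, 14^3≡18, 14^4≡20, 14^5≡19, 14^6≡5, 14^7≡12, 14^8≡23, 14^9≡3, 14^10≡13, 14^11≡8, 14^12≡25, 14^13≡2, 14^14≡28, 14^15≡15, 14^16≡7, 14^17≡11, 14^18≡9, 14^19≡10, 14^20≡24, 14^21≡17, 14^22≡6, 14^23≡26, 14^24≡16, 14^25≡21, 14^26≡4, 14^27≡27, 14^28≡1. Order = 28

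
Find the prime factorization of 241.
241

Divide by primes starting from smallest:
241 ÷ 241 = 1

241 = 241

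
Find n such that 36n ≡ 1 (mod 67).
36^(-1) ≡ 54 (mod 67). Verification: 36 × 54 = 1944 ≡ 1 (mod 67)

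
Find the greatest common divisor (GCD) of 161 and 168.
7

Using the Euclidean algorithm:
161 = 0 × 168 + 161
168 = 1 × 161 + 7
161 = 23 × 7 + 0

GCD(161, 168) = 7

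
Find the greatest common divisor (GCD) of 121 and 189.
1

Using the Euclidean algorithm:
121 = 0 × 189 + 121
189 = 1 × 121 + 68
121 = 1 × 68 + 53
68 = 1 × 53 + 15
53 = 3 × 15 + 8
15 = 1 × 8 + 7
8 = 1 × 7 + 1
7 = 7 × 1 + 0

GCD(121, 189) = 1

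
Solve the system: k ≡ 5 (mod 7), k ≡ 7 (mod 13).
M = 7 × 13 = 91. M₁ = 13, y₁ ≡ 6 (mod 7). M₂ = 7, y₂ ≡ 2 (mod 13). k = 5×13×6 + 7×7×2 ≡ 33 (mod 91)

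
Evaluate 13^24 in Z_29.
Using repeated squaring. 24 = 16 + 8 (binary 11000). Repeated squaring mod 29: 13^1 ≡ 13; 13^2 ≡ 13² = 169 ≡ 24; 13^4 ≡ 24² = 576 ≡ 25; 13^8 ≡ 25² = 625 ≡ 16; 13^16 ≡ 16² = 256 ≡ 24. Multiply: 13^24 = 13^16 × 13^8 ≡ 24 × 16 (mod 29): 24 × 16 = 384 ≡ 7. So 13^24 ≡ 7 (mod 29).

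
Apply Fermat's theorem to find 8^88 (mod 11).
By Fermat: 8^{10} ≡ 1 (mod 11). 88 = 8×10 + 8. So 8^{88} ≡ 8^{8} ≡ 5 (mod 11)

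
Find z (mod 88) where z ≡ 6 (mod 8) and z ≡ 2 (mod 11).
M = 8 × 11 = 88. M₁ = 11, y₁ ≡ 3 (mod 8). M₂ = 8, y₂ ≡ 7 (mod 11). z = 6×11×3 + 2×8×7 ≡ 46 (mod 88)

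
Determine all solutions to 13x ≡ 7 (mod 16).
3

Since gcd(13, 16) = 1 divides 7, a solution exists.
Multiply both sides by the inverse of 13 mod 16:
  13^(-1) mod 16 = 5
  x ≡ 5 × 7 ≡ 35 ≡ 3 (mod 16)
Verification: 13 × 3 = 39 = 2 × 16 + 7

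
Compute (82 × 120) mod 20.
0

(82 × 120) = 9840
9840 mod 20 = 0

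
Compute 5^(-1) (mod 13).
8

Using Extended Euclidean Algorithm:
gcd(5, 13) = 1
Bezout coefficients: 5 × -5 + 13 × 2 = 1
So 5 × -5 ≡ 1 (mod 13)
The inverse is -5 mod 13 = 8
Verification: 5 × 8 = 40 = 3 × 13 + 1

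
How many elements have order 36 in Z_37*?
Number of primitive roots mod 37 = φ(36) = 12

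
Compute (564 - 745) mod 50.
19

(564 - 745) = -181
-181 mod 50 = 19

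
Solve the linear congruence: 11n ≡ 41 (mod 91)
12

Since gcd(11, 91) = 1 divides 41, a solution exists.
Multiply both sides by the inverse of 11 mod 91:
  11^(-1) mod 91 = 58
  x ≡ 58 × 41 ≡ 2378 ≡ 12 (mod 91)
Verification: 11 × 12 = 132 = 1 × 91 + 41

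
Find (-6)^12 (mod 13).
Using Fermat: (-6)^{12} ≡ 1 (mod 13). 12 ≡ 0 (mod 12). So (-6)^{12} ≡ (-6)^{0} ≡ 1 (mod 13)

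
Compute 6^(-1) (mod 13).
11

Using Extended Euclidean Algorithm:
gcd(6, 13) = 1
Bezout coefficients: 6 × -2 + 13 × 1 = 1
So 6 × -2 ≡ 1 (mod 13)
The inverse is -2 mod 13 = 11
Verification: 6 × 11 = 66 = 5 × 13 + 1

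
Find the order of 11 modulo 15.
Powers of 11 mod 15: 11^1≡11, 11^2≡1. Order = 2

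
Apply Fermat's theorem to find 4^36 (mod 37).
By Fermat's Little Theorem, 4^{36} ≡ 1 (mod 37) since 37 is prime and gcd(4, 37) = 1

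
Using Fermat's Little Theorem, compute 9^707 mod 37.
By Fermat: 9^{36} ≡ 1 (mod 37). 707 ≡ 23 (mod 36). So 9^{707} ≡ 9^{23} ≡ 34 (mod 37)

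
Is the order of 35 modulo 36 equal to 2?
Yes, ord_36(35) = 2.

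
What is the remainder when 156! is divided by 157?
By Wilson's theorem, (156)! ≡ -1 ≡ 156 (mod 157)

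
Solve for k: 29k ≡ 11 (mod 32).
7

Since gcd(29, 32) = 1 divides 11, a solution exists.
Multiply both sides by the inverse of 29 mod 32:
  29^(-1) mod 32 = 21
  x ≡ 21 × 11 ≡ 231 ≡ 7 (mod 32)
Verification: 29 × 7 = 203 = 6 × 32 + 11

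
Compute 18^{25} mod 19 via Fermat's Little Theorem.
18

By Fermat's Little Theorem, a^(p-1) ≡ 1 (mod p) for prime p and gcd(a, p) = 1
Here p = 19, so 18^18 ≡ 1 (mod 19)
We can reduce the exponent: 25 mod 18 = 7
So 18^25 ≡ 18^7 (mod 19)
Computing: 18^7 mod 19 = 18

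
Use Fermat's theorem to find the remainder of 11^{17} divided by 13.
7

By Fermat's Little Theorem, a^(p-1) ≡ 1 (mod p) for prime p and gcd(a, p) = 1
Here p = 13, so 11^12 ≡ 1 (mod 13)
We can reduce the exponent: 17 mod 12 = 5
So 11^17 ≡ 11^5 (mod 13)
Computing: 11^5 mod 13 = 7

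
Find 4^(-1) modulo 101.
76

Using Extended Euclidean Algorithm:
gcd(4, 101) = 1
Bezout coefficients: 4 × -25 + 101 × 1 = 1
So 4 × -25 ≡ 1 (mod 101)
The inverse is -25 mod 101 = 76
Verification: 4 × 76 = 304 = 3 × 101 + 1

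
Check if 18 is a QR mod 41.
By Euler's criterion: 18^{20} ≡ 1 (mod 41). Since this equals 1, 18 is a QR.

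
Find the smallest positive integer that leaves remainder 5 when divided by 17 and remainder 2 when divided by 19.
M = 17 × 19 = 323. M₁ = 19, y₁ ≡ 9 (mod 17). M₂ = 17, y₂ ≡ 9 (mod 19). z = 5×19×9 + 2×17×9 ≡ 192 (mod 323). The smallest positive such number is 192.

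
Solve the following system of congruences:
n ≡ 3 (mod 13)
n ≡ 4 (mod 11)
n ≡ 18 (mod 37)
2941

Using the Chinese Remainder Theorem:
M = product of moduli = 5291
For equation 1: M_1 = 407, 407 ≡ 4 (mod 13), inverse of 407 mod 13 is 10 (check: 4 × 10 = 40 ≡ 1 (mod 13))
For equation 2: M_2 = 481, 481 ≡ 8 (mod 11), inverse of 481 mod 11 is 7 (check: 8 × 7 = 56 ≡ 1 (mod 11))
For equation 3: M_3 = 143, 143 ≡ 32 (mod 37), inverse of 143 mod 37 is 22 (check: 32 × 22 = 704 ≡ 1 (mod 37))
Combine: n ≡ Σ r_i×M_i×(M_i⁻¹ mod m_i) = 3×407×10 + 4×481×7 + 18×143×22 = 12210 + 13468 + 56628 = 82306
82306 mod 5291 = 2941
n ≡ 2941 (mod 5291)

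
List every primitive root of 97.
Primitive roots mod 97: {5, 7, 10, 13, 14, 15, 17, 21, 23, 26, 29, 37, 38, 39, 40, 41, 56, 57, 58, 59, 60, 68, 71, 74, 76, 80, 82, 83, 84, 87, 90, 92}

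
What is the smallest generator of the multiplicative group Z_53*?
p - 1 = 52 has prime divisors 2, 13. h is a primitive root mod 53 iff h^(52/q) ≢ 1 (mod 53) for each such q.
h = 2: 2^26 ≡ 52, 2^4 ≡ 16 (mod 53); none is 1, so 2 has order 52 and is a primitive root.
The smallest primitive root mod 53 is g = 2.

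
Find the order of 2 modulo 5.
Powers of 2 mod 5: 2^1≡2, 2^2≡4, 2^3≡3, 2^4≡1. Order = 4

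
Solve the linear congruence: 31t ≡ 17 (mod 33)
8

Since gcd(31, 33) = 1 divides 17, a solution exists.
Multiply both sides by the inverse of 31 mod 33:
  31^(-1) mod 33 = 16
  x ≡ 16 × 17 ≡ 272 ≡ 8 (mod 33)
Verification: 31 × 8 = 248 = 7 × 33 + 17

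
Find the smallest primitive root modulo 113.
3

A primitive root g modulo p has order p-1 = 112
Prime divisors of 112: [2, 7]
g is a primitive root iff g^(112/q) ≢ 1 (mod 113) for each prime divisor q
Testing small values:
  g = 2: 2^56 ≡ 1, 2^16 ≡ 109 (mod 113) → 2^56 ≡ 1, not primitive root
  g = 3: 3^56 ≡ 112, 3^16 ≡ 49 (mod 113) → none is 1, primitive root!
The smallest primitive root is 3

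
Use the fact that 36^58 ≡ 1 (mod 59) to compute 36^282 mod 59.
By Fermat: 36^{58} ≡ 1 (mod 59). 282 = 4×58 + 50. So 36^{282} ≡ 36^{50} ≡ 48 (mod 59)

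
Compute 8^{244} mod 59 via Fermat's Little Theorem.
49

By Fermat's Little Theorem, a^(p-1) ≡ 1 (mod p) for prime p and gcd(a, p) = 1
Here p = 59, so 8^58 ≡ 1 (mod 59)
We can reduce the exponent: 244 mod 58 = 12
So 8^244 ≡ 8^12 (mod 59)
Computing: 8^12 mod 59 = 49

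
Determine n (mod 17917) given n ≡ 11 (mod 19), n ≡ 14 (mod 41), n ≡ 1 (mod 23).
4647

Using the Chinese Remainder Theorem:
M = product of moduli = 17917
For equation 1: M_1 = 943, 943 ≡ 12 (mod 19), inverse of 943 mod 19 is 8 (check: 12 × 8 = 96 ≡ 1 (mod 19))
For equation 2: M_2 = 437, 437 ≡ 27 (mod 41), inverse of 437 mod 41 is 38 (check: 27 × 38 = 1026 ≡ 1 (mod 41))
For equation 3: M_3 = 779, 779 ≡ 20 (mod 23), inverse of 779 mod 23 is 15 (check: 20 × 15 = 300 ≡ 1 (mod 23))
Combine: n ≡ Σ r_i×M_i×(M_i⁻¹ mod m_i) = 11×943×8 + 14×437×38 + 1×779×15 = 82984 + 232484 + 11685 = 327153
327153 mod 17917 = 4647
n ≡ 4647 (mod 17917)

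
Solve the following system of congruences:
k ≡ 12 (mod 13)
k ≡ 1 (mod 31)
311

Using the Chinese Remainder Theorem:
M = product of moduli = 403
For equation 1: M_1 = 31, 31 ≡ 5 (mod 13), inverse of 31 mod 13 is 8 (check: 5 × 8 = 40 ≡ 1 (mod 13))
For equation 2: M_2 = 13, 13 ≡ 13 (mod 31), inverse of 13 mod 31 is 12 (check: 13 × 12 = 156 ≡ 1 (mod 31))
Combine: k ≡ Σ r_i×M_i×(M_i⁻¹ mod m_i) = 12×31×8 + 1×13×12 = 2976 + 156 = 3132
3132 mod 403 = 311
k ≡ 311 (mod 403)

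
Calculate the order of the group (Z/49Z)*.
42

Prime factorization: 49 = 7^2
Using the formula φ(n) = n × Π(1 - 1/p) for each prime factor p:
φ(49) = 49 × (1 - 1/7)
φ(49) = 42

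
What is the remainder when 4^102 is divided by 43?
Using Fermat: 4^{42} ≡ 1 (mod 43). 102 ≡ 18 (mod 42). So 4^{102} ≡ 4^{18} ≡ 41 (mod 43)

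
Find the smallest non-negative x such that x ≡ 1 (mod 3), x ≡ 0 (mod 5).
10

Using the Chinese Remainder Theorem:
M = product of moduli = 15
For equation 1: M_1 = 5, 5 ≡ 2 (mod 3), inverse of 5 mod 3 is 2 (check: 2 × 2 = 4 ≡ 1 (mod 3))
For equation 2: M_2 = 3, 3 ≡ 3 (mod 5), inverse of 3 mod 5 is 2 (check: 3 × 2 = 6 ≡ 1 (mod 5))
Combine: x ≡ Σ r_i×M_i×(M_i⁻¹ mod m_i) = 1×5×2 + 0×3×2 = 10 + 0 = 10
10 mod 15 = 10
x ≡ 10 (mod 15)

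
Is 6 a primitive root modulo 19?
p - 1 = 18 has prime divisors 2, 3. Check 6^(18/q) mod 19 for each: 6^(18/2) = 6^9 ≡ 1, 6^(18/3) = 6^6 ≡ 11 (mod 19). Since 6^9 ≡ 1 (mod 19), the order of 6 divides 9 (in fact the order is 9) ≠ 18, so it is not a primitive root.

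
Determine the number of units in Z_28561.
26364

Prime factorization: 28561 = 13^4
Using the formula φ(n) = n × Π(1 - 1/p) for each prime factor p:
φ(28561) = 28561 × (1 - 1/13)
φ(28561) = 26364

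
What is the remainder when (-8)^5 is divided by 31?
(-8) ≡ 23 (mod 31). 5 = 4 + 1 (binary 101). Repeated squaring mod 31: 23^1 ≡ 23; 23^2 ≡ 23² = 529 ≡ 2; 23^4 ≡ 2² = 4 ≡ 4. Multiply: (-8)^5 ≡ 23^4 × 23^1 ≡ 4 × 23 (mod 31): 4 × 23 = 92 ≡ 30. So (-8)^5 ≡ 30 (mod 31).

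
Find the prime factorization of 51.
3 × 17

Divide by primes starting from smallest:
51 ÷ 3 = 17
17 ÷ 17 = 1

51 = 3 × 17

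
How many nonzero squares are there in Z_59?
For prime 59, there are (p-1)/2 = (59-1)/2 = 29 quadratic residues (excluding 0).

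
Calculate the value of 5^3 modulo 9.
3 = 2 + 1 (binary 11). Repeated squaring mod 9: 5^1 ≡ 5; 5^2 ≡ 5² = 25 ≡ 7. Multiply: 5^3 = 5^2 × 5^1 ≡ 7 × 5 (mod 9): 7 × 5 = 35 ≡ 8. So 5^3 ≡ 8 (mod 9).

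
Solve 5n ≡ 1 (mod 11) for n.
9

Using Extended Euclidean Algorithm:
gcd(5, 11) = 1
Bezout coefficients: 5 × -2 + 11 × 1 = 1
So 5 × -2 ≡ 1 (mod 11)
The inverse is -2 mod 11 = 9
Verification: 5 × 9 = 45 = 4 × 11 + 1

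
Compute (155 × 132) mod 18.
12

(155 × 132) = 20460
20460 mod 18 = 12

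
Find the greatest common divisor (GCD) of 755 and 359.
1

Using the Euclidean algorithm:
755 = 2 × 359 + 37
359 = 9 × 37 + 26
37 = 1 × 26 + 11
26 = 2 × 11 + 4
11 = 2 × 4 + 3
4 = 1 × 3 + 1
3 = 3 × 1 + 0

GCD(755, 359) = 1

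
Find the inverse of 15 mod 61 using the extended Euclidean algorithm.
Extended GCD: 15(-4) + 61(1) = 1. So 15^(-1) ≡ 57 ≡ 57 (mod 61). Verify: 15 × 57 = 855 ≡ 1 (mod 61)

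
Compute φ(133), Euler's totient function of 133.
108

Prime factorization: 133 = 7 × 19
Using the formula φ(n) = n × Π(1 - 1/p) for each prime factor p:
φ(133) = 133 × (1 - 1/7) × (1 - 1/19)
φ(133) = 108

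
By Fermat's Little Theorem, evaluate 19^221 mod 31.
By Fermat: 19^{30} ≡ 1 (mod 31). 221 = 7×30 + 11. So 19^{221} ≡ 19^{11} ≡ 10 (mod 31)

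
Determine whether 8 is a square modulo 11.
By Euler's criterion: 8^{5} ≡ 10 (mod 11). Since this equals -1 (≡ 10), 8 is not a QR.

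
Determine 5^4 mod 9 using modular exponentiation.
4 = 4 (binary 100). Repeated squaring mod 9: 5^1 ≡ 5; 5^2 ≡ 5² = 25 ≡ 7; 5^4 ≡ 7² = 49 ≡ 4. So 5^4 ≡ 4 (mod 9).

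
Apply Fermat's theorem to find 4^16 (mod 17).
By Fermat's Little Theorem, 4^{16} ≡ 1 (mod 17) since 17 is prime and gcd(4, 17) = 1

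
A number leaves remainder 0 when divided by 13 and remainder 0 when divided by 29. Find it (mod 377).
M = 13 × 29 = 377. M₁ = 29, y₁ ≡ 9 (mod 13). M₂ = 13, y₂ ≡ 9 (mod 29). t = 0×29×9 + 0×13×9 ≡ 0 (mod 377)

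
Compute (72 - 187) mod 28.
25

(72 - 187) = -115
-115 mod 28 = 25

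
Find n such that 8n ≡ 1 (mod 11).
8^(-1) ≡ 7 (mod 11). Verification: 8 × 7 = 56 ≡ 1 (mod 11)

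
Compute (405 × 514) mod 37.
8

(405 × 514) = 208170
208170 mod 37 = 8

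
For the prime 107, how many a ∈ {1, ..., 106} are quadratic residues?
For prime 107, there are (p-1)/2 = (107-1)/2 = 53 quadratic residues (excluding 0).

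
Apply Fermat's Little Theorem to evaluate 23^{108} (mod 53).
1

By Fermat's Little Theorem, a^(p-1) ≡ 1 (mod p) for prime p and gcd(a, p) = 1
Here p = 53, so 23^52 ≡ 1 (mod 53)
We can reduce the exponent: 108 mod 52 = 4
So 23^108 ≡ 23^4 (mod 53)
Computing: 23^4 mod 53 = 1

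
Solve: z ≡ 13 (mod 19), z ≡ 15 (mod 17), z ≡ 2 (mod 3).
M = 19 × 17 × 3 = 969. M₁ = 51, y₁ ≡ 3 (mod 19). M₂ = 57, y₂ ≡ 3 (mod 17). M₃ = 323, y₃ ≡ 2 (mod 3). z = 13×51×3 + 15×57×3 + 2×323×2 ≡ 32 (mod 969)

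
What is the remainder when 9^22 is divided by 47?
Using repeated squaring. 22 = 16 + 4 + 2 (binary 10110). Repeated squaring mod 47: 9^1 ≡ 9; 9^2 ≡ 9² = 81 ≡ 34; 9^4 ≡ 34² = 1156 ≡ 28; 9^8 ≡ 28² = 784 ≡ 32; 9^16 ≡ 32² = 1024 ≡ 37. Multiply: 9^22 = 9^16 × 9^4 × 9^2 ≡ 37 × 28 × 34 (mod 47): 37 × 28 = 1036 ≡ 2; 2 × 34 = 68 ≡ 21. So 9^22 ≡ 21 (mod 47).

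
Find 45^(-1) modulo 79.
72

Using Extended Euclidean Algorithm:
gcd(45, 79) = 1
Bezout coefficients: 45 × -7 + 79 × 4 = 1
So 45 × -7 ≡ 1 (mod 79)
The inverse is -7 mod 79 = 72
Verification: 45 × 72 = 3240 = 41 × 79 + 1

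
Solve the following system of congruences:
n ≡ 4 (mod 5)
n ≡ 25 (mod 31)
149

Using the Chinese Remainder Theorem:
M = product of moduli = 155
For equation 1: M_1 = 31, 31 ≡ 1 (mod 5), inverse of 31 mod 5 is 1 (check: 1 × 1 = 1 ≡ 1 (mod 5))
For equation 2: M_2 = 5, 5 ≡ 5 (mod 31), inverse of 5 mod 31 is 25 (check: 5 × 25 = 125 ≡ 1 (mod 31))
Combine: n ≡ Σ r_i×M_i×(M_i⁻¹ mod m_i) = 4×31×1 + 25×5×25 = 124 + 3125 = 3249
3249 mod 155 = 149
n ≡ 149 (mod 155)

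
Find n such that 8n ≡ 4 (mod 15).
8

Since gcd(8, 15) = 1 divides 4, a solution exists.
Multiply both sides by the inverse of 8 mod 15:
  8^(-1) mod 15 = 2
  x ≡ 2 × 4 ≡ 8 ≡ 8 (mod 15)
Verification: 8 × 8 = 64 = 4 × 15 + 4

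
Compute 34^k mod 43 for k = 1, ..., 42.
g^1, g^2, ..., g^{42} mod 43: {34, 38, 2, 25, 33, 4, 7, 23, 8, 14, 3, 16, 28, 6, 32, 13, 12, 21, 26, 24, 42, 9, 5, 41, 18, 10, 39, 36, 20, 35, 29, 40, 27, 15, 37, 11, 30, 31, 22, 17, 19, 1}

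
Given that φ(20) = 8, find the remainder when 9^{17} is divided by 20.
By Euler: 9^{8} ≡ 1 (mod 20) since gcd(9, 20) = 1. 17 = 2×8 + 1. So 9^{17} ≡ 9^{1} ≡ 9 (mod 20)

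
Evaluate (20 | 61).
(20/61) = 20^{30} mod 61 = 1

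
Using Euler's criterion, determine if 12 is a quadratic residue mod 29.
By Euler's criterion: 12^{14} ≡ 28 (mod 29). Since this equals -1 (≡ 28), 12 is not a QR.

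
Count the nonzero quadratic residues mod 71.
For prime 71, there are (p-1)/2 = (71-1)/2 = 35 quadratic residues (excluding 0).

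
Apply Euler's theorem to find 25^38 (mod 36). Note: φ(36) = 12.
By Euler: 25^{12} ≡ 1 (mod 36) since gcd(25, 36) = 1. 38 = 3×12 + 2. So 25^{38} ≡ 25^{2} ≡ 13 (mod 36)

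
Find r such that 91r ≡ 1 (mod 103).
91^(-1) ≡ 60 (mod 103). Verification: 91 × 60 = 5460 ≡ 1 (mod 103)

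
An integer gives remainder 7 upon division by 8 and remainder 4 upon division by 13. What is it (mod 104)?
M = 8 × 13 = 104. M₁ = 13, y₁ ≡ 5 (mod 8). M₂ = 8, y₂ ≡ 5 (mod 13). m = 7×13×5 + 4×8×5 ≡ 95 (mod 104). The smallest positive such number is 95.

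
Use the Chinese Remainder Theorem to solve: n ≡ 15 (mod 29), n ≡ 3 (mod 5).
73

Using the Chinese Remainder Theorem:
M = product of moduli = 145
For equation 1: M_1 = 5, 5 ≡ 5 (mod 29), inverse of 5 mod 29 is 6 (check: 5 × 6 = 30 ≡ 1 (mod 29))
For equation 2: M_2 = 29, 29 ≡ 4 (mod 5), inverse of 29 mod 5 is 4 (check: 4 × 4 = 16 ≡ 1 (mod 5))
Combine: n ≡ Σ r_i×M_i×(M_i⁻¹ mod m_i) = 15×5×6 + 3×29×4 = 450 + 348 = 798
798 mod 145 = 73
n ≡ 73 (mod 145)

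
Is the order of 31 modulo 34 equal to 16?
Yes, ord_34(31) = 16.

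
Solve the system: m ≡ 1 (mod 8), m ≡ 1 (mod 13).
M = 8 × 13 = 104. M₁ = 13, y₁ ≡ 5 (mod 8). M₂ = 8, y₂ ≡ 5 (mod 13). m = 1×13×5 + 1×8×5 ≡ 1 (mod 104)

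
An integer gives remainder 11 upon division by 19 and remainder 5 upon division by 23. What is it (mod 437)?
M = 19 × 23 = 437. M₁ = 23, y₁ ≡ 5 (mod 19). M₂ = 19, y₂ ≡ 17 (mod 23). y = 11×23×5 + 5×19×17 ≡ 258 (mod 437). The smallest positive such number is 258.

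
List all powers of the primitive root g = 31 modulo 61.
g^1, g^2, ..., g^{60} mod 61: {31, 46, 23, 42, 21, 41, 51, 56, 28, 14, 7, 34, 17, 39, 50, 25, 43, 52, 26, 13, 37, 49, 55, 58, 29, 45, 53, 57, 59, 60, 30, 15, 38, 19, 40, 20, 10, 5, 33, 47, 54, 27, 44, 22, 11, 36, 18, 9, 35, 48, 24, 12, 6, 3, 32, 16, 8, 4, 2, 1}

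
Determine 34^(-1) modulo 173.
34^(-1) ≡ 56 (mod 173). Verification: 34 × 56 = 1904 ≡ 1 (mod 173)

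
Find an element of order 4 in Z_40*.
3 has order 4 mod 40 since 3^{4} ≡ 1 (mod 40) and no smaller power works.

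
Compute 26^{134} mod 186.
118

Using successive squaring:
Binary expansion of 134: 10000110
Powers of 26 mod 186 (each is the square of the previous):
  26^1 ≡ 26 (mod 186)
  26^2 ≡ 26² = 676 ≡ 118 (mod 186)
  26^4 ≡ 118² = 13924 ≡ 160 (mod 186)
  26^8 ≡ 160² = 25600 ≡ 118 (mod 186)
  26^16 ≡ 118² = 13924 ≡ 160 (mod 186)
  26^32 ≡ 160² = 25600 ≡ 118 (mod 186)
  26^64 ≡ 118² = 13924 ≡ 160 (mod 186)
  26^128 ≡ 160² = 25600 ≡ 118 (mod 186)
134 = 128 + 4 + 2, so 26^134 = 26^128 × 26^4 × 26^2 ≡ 118 × 160 × 118 (mod 186)
Multiplying step by step:
  118 × 160 = 18880 ≡ 94 (mod 186)
  94 × 118 = 11092 ≡ 118 (mod 186)
Result: 26^134 ≡ 118 (mod 186)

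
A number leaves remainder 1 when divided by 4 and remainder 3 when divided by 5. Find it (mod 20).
M = 4 × 5 = 20. M₁ = 5, y₁ ≡ 1 (mod 4). M₂ = 4, y₂ ≡ 4 (mod 5). r = 1×5×1 + 3×4×4 ≡ 13 (mod 20)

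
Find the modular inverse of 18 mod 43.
18^(-1) ≡ 12 (mod 43). Verification: 18 × 12 = 216 ≡ 1 (mod 43)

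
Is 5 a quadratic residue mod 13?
By Euler's criterion: 5^{6} ≡ 12 (mod 13). Since this equals -1 (≡ 12), 5 is not a QR.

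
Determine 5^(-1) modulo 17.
5^(-1) ≡ 7 (mod 17). Verification: 5 × 7 = 35 ≡ 1 (mod 17)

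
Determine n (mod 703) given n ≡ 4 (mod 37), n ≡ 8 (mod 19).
559

Using the Chinese Remainder Theorem:
M = product of moduli = 703
For equation 1: M_1 = 19, 19 ≡ 19 (mod 37), inverse of 19 mod 37 is 2 (check: 19 × 2 = 38 ≡ 1 (mod 37))
For equation 2: M_2 = 37, 37 ≡ 18 (mod 19), inverse of 37 mod 19 is 18 (check: 18 × 18 = 324 ≡ 1 (mod 19))
Combine: n ≡ Σ r_i×M_i×(M_i⁻¹ mod m_i) = 4×19×2 + 8×37×18 = 152 + 5328 = 5480
5480 mod 703 = 559
n ≡ 559 (mod 703)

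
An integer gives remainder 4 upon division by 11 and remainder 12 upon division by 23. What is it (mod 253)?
M = 11 × 23 = 253. M₁ = 23, y₁ ≡ 1 (mod 11). M₂ = 11, y₂ ≡ 21 (mod 23). y = 4×23×1 + 12×11×21 ≡ 81 (mod 253). The smallest positive such number is 81.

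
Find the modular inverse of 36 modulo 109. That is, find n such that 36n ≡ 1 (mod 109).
106

Using Extended Euclidean Algorithm:
gcd(36, 109) = 1
Bezout coefficients: 36 × -3 + 109 × 1 = 1
So 36 × -3 ≡ 1 (mod 109)
The inverse is -3 mod 109 = 106
Verification: 36 × 106 = 3816 = 35 × 109 + 1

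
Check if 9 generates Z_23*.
p - 1 = 22 has prime divisors 2, 11. Check 9^(22/q) mod 23 for each: 9^(22/2) = 9^11 ≡ 1, 9^(22/11) = 9^2 ≡ 12 (mod 23). Since 9^11 ≡ 1 (mod 23), the order of 9 divides 11 (in fact the order is 11) ≠ 22, so it is not a primitive root.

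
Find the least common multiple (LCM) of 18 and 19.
342

First find GCD(18, 19) using the Euclidean algorithm:
18 = 0 × 19 + 18
19 = 1 × 18 + 1
18 = 18 × 1 + 0
GCD(18, 19) = 1

LCM formula: LCM(a, b) = (a × b) / GCD(a, b)
LCM(18, 19) = (18 × 19) / 1
LCM(18, 19) = 342 / 1
LCM(18, 19) = 342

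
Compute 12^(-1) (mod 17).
12^(-1) ≡ 10 (mod 17). Verification: 12 × 10 = 120 ≡ 1 (mod 17)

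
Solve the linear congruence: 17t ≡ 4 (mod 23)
7

Since gcd(17, 23) = 1 divides 4, a solution exists.
Multiply both sides by the inverse of 17 mod 23:
  17^(-1) mod 23 = 19
  x ≡ 19 × 4 ≡ 76 ≡ 7 (mod 23)
Verification: 17 × 7 = 119 = 5 × 23 + 4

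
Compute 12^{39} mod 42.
6

Using successive squaring:
Binary expansion of 39: 100111
Powers of 12 mod 42 (each is the square of the previous):
  12^1 ≡ 12 (mod 42)
  12^2 ≡ 12² = 144 ≡ 18 (mod 42)
  12^4 ≡ 18² = 324 ≡ 30 (mod 42)
  12^8 ≡ 30² = 900 ≡ 18 (mod 42)
  12^16 ≡ 18² = 324 ≡ 30 (mod 42)
  12^32 ≡ 30² = 900 ≡ 18 (mod 42)
39 = 32 + 4 + 2 + 1, so 12^39 = 12^32 × 12^4 × 12^2 × 12^1 ≡ 18 × 30 × 18 × 12 (mod 42)
Multiplying step by step:
  18 × 30 = 540 ≡ 36 (mod 42)
  36 × 18 = 648 ≡ 18 (mod 42)
  18 × 12 = 216 ≡ 6 (mod 42)
Result: 12^39 ≡ 6 (mod 42)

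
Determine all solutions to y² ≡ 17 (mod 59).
The square roots of 17 mod 59 are 28 and 31. Verify: 28² = 784 ≡ 17 (mod 59)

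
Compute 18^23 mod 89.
Using repeated squaring. 23 = 16 + 4 + 2 + 1 (binary 10111). Repeated squaring mod 89: 18^1 ≡ 18; 18^2 ≡ 18² = 324 ≡ 57; 18^4 ≡ 57² = 3249 ≡ 45; 18^8 ≡ 45² = 2025 ≡ 67; 18^16 ≡ 67² = 4489 ≡ 39. Multiply: 18^23 = 18^16 × 18^4 × 18^2 × 18^1 ≡ 39 × 45 × 57 × 18 (mod 89): 39 × 45 = 1755 ≡ 64; 64 × 57 = 3648 ≡ 88; 88 × 18 = 1584 ≡ 71. So 18^23 ≡ 71 (mod 89).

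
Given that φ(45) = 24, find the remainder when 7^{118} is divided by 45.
By Euler: 7^{24} ≡ 1 (mod 45) since gcd(7, 45) = 1. 118 = 4×24 + 22. So 7^{118} ≡ 7^{22} ≡ 34 (mod 45)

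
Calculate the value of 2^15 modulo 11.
Using Fermat: 2^{10} ≡ 1 (mod 11). 15 ≡ 5 (mod 10). So 2^{15} ≡ 2^{5} ≡ 10 (mod 11)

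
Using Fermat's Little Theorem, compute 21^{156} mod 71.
4

By Fermat's Little Theorem, a^(p-1) ≡ 1 (mod p) for prime p and gcd(a, p) = 1
Here p = 71, so 21^70 ≡ 1 (mod 71)
We can reduce the exponent: 156 mod 70 = 16
So 21^156 ≡ 21^16 (mod 71)
Computing: 21^16 mod 71 = 4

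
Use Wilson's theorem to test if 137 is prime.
(136)! mod 137 = 136. Since 136 ≡ -1 (mod 137), 137 is prime.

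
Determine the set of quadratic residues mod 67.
QRs mod 67: {1, 4, 6, 9, 10, 14, 15, 16, 17, 19, 21, 22, 23, 24, 25, 26, 29, 33, 35, 36, 37, 39, 40, 47, 49, 54, 55, 56, 59, 60, 62, 64, 65}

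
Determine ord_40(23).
Powers of 23 mod 40: 23^1≡23, 23^2≡9, 23^3≡7, 23^4≡1. Order = 4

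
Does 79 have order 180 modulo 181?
p - 1 = 180 has prime divisors 2, 3, 5. Check 79^(180/q) mod 181 for each: 79^(180/2) = 79^90 ≡ 1, 79^(180/3) = 79^60 ≡ 48, 79^(180/5) = 79^36 ≡ 42 (mod 181). Since 79^90 ≡ 1 (mod 181), the order of 79 divides 90 (in fact the order is 90) ≠ 180, so it is not a primitive root.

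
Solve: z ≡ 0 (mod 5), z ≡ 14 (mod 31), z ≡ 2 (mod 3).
M = 5 × 31 × 3 = 465. M₁ = 93, y₁ ≡ 2 (mod 5). M₂ = 15, y₂ ≡ 29 (mod 31). M₃ = 155, y₃ ≡ 2 (mod 3). z = 0×93×2 + 14×15×29 + 2×155×2 ≡ 200 (mod 465)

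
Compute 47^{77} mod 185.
137

Using successive squaring:
Binary expansion of 77: 1001101
Powers of 47 mod 185 (each is the square of the previous):
  47^1 ≡ 47 (mod 185)
  47^2 ≡ 47² = 2209 ≡ 174 (mod 185)
  47^4 ≡ 174² = 30276 ≡ 121 (mod 185)
  47^8 ≡ 121² = 14641 ≡ 26 (mod 185)
  47^16 ≡ 26² = 676 ≡ 121 (mod 185)
  47^32 ≡ 121² = 14641 ≡ 26 (mod 185)
  47^64 ≡ 26² = 676 ≡ 121 (mod 185)
77 = 64 + 8 + 4 + 1, so 47^77 = 47^64 × 47^8 × 47^4 × 47^1 ≡ 121 × 26 × 121 × 47 (mod 185)
Multiplying step by step:
  121 × 26 = 3146 ≡ 1 (mod 185)
  1 × 121 = 121 ≡ 121 (mod 185)
  121 × 47 = 5687 ≡ 137 (mod 185)
Result: 47^77 ≡ 137 (mod 185)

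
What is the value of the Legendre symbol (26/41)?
(26/41) = 26^{20} mod 41 = -1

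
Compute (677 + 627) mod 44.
28

(677 + 627) = 1304
1304 mod 44 = 28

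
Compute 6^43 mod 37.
Using Fermat: 6^{36} ≡ 1 (mod 37). 43 ≡ 7 (mod 36). So 6^{43} ≡ 6^{7} ≡ 31 (mod 37)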